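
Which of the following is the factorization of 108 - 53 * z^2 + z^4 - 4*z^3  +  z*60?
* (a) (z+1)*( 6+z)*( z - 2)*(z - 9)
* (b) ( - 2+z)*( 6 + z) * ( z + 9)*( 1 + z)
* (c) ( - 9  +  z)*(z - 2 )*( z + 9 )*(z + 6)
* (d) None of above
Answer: a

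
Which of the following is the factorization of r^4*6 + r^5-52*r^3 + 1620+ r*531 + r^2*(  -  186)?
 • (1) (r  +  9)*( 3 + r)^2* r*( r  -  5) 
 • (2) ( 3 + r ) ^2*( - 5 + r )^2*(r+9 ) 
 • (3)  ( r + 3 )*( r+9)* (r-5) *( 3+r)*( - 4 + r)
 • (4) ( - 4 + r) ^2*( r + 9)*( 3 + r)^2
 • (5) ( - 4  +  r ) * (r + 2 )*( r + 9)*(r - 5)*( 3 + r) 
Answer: 3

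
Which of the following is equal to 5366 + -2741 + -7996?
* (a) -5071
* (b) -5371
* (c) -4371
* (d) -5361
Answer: b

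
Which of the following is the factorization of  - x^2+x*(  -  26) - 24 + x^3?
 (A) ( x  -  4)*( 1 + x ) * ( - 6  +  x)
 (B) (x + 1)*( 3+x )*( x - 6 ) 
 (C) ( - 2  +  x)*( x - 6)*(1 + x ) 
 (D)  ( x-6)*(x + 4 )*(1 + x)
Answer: D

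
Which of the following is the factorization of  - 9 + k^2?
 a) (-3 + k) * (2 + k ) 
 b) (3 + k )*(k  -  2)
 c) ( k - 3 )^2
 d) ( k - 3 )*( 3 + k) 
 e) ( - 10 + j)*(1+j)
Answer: d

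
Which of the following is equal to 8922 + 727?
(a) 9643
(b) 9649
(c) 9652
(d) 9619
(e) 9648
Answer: b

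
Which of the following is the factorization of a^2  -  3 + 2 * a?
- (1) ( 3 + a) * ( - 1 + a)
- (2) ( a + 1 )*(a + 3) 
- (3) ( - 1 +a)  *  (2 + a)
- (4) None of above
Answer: 1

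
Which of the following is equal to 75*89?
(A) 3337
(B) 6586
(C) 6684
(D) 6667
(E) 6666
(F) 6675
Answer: F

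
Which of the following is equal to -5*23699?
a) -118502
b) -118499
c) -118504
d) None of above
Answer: d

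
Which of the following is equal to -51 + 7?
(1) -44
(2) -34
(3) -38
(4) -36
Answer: 1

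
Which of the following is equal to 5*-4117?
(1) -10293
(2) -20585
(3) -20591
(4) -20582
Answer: 2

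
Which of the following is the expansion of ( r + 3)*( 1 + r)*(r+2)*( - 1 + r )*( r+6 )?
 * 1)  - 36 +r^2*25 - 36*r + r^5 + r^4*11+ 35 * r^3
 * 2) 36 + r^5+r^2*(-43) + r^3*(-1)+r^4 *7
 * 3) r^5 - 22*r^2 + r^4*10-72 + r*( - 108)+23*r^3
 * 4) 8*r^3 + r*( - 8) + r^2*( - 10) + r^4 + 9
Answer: 1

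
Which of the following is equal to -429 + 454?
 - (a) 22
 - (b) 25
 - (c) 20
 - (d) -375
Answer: b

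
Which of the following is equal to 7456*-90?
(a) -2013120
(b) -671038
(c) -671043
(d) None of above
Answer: d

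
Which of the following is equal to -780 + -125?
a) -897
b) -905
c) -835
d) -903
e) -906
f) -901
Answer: b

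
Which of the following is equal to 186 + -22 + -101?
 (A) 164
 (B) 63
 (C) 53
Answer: B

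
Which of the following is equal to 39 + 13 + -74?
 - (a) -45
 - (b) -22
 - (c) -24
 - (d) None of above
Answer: b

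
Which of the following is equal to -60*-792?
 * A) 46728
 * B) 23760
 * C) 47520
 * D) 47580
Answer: C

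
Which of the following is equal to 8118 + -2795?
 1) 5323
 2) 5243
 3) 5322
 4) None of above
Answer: 1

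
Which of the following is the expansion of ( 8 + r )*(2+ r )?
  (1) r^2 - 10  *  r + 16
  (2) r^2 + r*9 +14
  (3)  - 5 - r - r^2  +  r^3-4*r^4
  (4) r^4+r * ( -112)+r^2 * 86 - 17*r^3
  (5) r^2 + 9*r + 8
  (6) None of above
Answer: 6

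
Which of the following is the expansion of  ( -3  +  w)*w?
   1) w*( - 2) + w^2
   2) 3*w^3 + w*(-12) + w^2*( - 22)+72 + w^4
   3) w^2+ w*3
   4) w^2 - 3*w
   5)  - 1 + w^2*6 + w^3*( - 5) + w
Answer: 4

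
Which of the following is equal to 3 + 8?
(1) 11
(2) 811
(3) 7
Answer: 1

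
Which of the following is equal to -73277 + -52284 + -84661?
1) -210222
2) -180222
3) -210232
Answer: 1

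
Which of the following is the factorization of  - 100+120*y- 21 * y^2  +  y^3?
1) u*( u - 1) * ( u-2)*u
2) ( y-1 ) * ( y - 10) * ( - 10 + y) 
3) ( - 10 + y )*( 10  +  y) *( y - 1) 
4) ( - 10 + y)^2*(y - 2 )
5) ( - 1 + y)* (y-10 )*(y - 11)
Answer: 2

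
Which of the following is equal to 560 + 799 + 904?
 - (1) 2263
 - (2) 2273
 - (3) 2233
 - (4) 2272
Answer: 1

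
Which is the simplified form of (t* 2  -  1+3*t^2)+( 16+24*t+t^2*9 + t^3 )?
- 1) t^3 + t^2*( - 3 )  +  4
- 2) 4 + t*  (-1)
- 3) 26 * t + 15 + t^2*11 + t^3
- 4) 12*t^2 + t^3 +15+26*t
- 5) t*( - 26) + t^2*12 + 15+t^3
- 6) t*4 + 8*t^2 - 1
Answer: 4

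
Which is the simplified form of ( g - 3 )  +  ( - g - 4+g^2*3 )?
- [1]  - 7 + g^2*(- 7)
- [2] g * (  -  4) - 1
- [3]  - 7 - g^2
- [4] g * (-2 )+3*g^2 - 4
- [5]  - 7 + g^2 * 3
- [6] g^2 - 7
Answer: 5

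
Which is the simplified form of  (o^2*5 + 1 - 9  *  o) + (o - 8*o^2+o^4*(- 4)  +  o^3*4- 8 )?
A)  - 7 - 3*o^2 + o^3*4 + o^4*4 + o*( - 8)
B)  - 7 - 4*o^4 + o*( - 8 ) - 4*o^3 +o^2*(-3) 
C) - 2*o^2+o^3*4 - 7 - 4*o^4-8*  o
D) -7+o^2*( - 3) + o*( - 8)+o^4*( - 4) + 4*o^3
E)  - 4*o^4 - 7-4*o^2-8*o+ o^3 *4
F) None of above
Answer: D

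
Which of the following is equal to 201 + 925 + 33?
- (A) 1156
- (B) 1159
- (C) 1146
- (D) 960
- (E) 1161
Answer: B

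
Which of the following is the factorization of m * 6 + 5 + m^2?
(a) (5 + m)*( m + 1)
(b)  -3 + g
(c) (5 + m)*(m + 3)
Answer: a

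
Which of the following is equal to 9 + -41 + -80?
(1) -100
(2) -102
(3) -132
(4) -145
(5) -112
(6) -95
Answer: 5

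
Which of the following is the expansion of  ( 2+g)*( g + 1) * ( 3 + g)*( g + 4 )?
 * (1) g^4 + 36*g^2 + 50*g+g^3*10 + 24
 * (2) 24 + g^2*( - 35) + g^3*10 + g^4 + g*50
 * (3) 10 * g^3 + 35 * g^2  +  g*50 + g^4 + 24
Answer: 3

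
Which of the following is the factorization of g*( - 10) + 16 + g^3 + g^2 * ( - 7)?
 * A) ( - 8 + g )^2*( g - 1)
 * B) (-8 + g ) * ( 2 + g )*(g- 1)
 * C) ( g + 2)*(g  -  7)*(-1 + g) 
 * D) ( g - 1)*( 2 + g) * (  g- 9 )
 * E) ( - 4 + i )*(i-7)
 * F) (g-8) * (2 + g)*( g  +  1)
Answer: B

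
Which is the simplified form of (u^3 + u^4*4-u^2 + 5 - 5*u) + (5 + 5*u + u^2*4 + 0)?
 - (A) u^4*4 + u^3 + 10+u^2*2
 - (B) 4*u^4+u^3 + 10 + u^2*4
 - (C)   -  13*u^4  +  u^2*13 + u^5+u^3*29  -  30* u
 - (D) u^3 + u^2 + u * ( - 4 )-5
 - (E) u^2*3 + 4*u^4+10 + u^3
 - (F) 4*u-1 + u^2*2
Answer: E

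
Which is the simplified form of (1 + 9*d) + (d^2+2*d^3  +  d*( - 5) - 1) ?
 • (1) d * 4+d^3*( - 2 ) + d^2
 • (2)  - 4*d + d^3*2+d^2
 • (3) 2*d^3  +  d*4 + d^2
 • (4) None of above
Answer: 3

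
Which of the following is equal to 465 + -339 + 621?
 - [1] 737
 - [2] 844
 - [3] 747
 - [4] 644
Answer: 3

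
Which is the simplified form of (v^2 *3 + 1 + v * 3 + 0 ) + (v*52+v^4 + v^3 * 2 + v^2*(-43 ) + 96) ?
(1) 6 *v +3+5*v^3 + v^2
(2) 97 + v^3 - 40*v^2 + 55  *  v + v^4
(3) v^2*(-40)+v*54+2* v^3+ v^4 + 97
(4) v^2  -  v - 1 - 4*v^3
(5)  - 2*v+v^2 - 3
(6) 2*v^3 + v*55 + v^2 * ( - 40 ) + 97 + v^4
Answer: 6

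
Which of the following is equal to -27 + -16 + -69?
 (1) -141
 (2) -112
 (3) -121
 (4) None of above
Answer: 2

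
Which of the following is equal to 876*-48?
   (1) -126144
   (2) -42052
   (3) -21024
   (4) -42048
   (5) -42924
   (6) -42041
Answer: 4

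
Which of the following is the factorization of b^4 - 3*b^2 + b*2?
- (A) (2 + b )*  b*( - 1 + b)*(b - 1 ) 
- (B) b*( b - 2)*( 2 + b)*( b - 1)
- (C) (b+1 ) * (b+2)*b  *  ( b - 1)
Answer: A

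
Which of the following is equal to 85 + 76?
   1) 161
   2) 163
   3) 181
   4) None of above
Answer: 1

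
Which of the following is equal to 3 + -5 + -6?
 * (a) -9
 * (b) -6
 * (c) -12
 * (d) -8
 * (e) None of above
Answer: d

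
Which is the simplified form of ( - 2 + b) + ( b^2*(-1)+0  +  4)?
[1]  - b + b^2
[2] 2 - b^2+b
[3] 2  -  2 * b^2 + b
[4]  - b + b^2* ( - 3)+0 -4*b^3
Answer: 2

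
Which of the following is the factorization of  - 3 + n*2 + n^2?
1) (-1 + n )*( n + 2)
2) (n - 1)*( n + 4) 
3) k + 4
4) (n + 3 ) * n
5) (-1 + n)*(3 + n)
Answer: 5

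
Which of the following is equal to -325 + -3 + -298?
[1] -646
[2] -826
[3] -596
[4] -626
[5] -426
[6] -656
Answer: 4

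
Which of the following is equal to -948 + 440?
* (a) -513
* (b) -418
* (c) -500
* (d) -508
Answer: d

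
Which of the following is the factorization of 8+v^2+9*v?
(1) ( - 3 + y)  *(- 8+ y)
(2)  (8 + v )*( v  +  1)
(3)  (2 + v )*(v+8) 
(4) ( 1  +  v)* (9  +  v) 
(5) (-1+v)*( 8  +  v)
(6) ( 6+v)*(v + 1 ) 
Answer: 2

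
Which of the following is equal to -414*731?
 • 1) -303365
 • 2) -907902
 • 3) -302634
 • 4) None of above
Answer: 3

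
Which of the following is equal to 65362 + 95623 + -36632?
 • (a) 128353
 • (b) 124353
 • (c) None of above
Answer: b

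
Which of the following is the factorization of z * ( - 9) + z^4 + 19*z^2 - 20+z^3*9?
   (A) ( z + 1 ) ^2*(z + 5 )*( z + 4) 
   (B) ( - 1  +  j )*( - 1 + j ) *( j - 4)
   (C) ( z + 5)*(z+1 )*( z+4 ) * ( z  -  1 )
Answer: C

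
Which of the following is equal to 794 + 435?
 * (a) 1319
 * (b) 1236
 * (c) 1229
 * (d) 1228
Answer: c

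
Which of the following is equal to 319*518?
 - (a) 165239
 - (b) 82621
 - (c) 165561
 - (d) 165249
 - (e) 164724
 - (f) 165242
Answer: f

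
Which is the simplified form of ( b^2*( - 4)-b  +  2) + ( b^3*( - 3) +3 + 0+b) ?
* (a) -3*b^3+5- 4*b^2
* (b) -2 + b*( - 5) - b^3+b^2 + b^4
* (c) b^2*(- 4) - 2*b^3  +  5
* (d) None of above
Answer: a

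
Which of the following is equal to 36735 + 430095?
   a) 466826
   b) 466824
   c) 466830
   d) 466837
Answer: c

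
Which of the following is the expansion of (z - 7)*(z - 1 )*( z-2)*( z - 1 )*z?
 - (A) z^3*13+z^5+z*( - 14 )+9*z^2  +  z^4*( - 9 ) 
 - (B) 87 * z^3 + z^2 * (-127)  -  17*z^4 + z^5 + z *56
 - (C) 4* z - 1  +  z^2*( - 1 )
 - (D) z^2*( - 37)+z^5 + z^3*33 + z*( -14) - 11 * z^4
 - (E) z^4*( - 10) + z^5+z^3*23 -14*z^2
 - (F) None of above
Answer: F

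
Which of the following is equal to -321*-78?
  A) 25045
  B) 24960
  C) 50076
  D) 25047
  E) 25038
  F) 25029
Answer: E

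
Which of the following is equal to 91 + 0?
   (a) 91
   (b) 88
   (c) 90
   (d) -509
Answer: a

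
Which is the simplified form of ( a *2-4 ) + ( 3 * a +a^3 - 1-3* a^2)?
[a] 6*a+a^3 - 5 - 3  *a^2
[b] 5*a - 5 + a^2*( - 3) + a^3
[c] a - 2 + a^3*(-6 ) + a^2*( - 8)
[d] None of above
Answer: b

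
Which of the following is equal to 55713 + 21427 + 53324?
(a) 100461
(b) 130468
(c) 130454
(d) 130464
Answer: d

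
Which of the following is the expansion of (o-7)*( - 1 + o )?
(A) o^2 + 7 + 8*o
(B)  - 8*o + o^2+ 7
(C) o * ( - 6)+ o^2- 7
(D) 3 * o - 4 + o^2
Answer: B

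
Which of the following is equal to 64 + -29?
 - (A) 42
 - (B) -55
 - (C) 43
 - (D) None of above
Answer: D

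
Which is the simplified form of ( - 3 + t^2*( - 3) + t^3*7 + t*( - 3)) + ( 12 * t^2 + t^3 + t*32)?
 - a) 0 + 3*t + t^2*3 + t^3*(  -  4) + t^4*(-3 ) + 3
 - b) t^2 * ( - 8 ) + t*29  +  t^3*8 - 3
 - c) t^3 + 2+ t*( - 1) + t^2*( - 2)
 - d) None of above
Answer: d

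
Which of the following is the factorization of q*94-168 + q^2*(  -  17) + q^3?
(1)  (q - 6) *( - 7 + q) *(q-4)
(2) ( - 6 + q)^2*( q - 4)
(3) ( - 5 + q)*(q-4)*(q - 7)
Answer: 1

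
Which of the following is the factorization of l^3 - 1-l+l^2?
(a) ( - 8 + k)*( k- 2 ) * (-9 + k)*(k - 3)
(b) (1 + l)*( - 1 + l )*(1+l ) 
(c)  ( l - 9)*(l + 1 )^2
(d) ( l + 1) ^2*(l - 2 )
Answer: b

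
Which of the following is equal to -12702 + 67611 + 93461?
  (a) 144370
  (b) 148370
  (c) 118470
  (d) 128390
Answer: b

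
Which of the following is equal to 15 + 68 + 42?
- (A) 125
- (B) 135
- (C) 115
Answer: A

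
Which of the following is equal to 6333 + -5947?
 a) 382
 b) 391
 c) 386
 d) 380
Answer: c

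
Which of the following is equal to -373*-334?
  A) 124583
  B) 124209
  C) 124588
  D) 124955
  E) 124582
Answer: E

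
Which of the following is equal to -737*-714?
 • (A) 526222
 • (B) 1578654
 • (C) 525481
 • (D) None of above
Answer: D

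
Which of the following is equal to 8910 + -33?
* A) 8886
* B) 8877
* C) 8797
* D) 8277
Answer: B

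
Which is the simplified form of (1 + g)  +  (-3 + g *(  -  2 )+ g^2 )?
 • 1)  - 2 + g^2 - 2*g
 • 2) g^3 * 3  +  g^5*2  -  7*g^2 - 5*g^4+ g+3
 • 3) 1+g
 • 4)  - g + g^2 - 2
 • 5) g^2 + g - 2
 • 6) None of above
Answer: 4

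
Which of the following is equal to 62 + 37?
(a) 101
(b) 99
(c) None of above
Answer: b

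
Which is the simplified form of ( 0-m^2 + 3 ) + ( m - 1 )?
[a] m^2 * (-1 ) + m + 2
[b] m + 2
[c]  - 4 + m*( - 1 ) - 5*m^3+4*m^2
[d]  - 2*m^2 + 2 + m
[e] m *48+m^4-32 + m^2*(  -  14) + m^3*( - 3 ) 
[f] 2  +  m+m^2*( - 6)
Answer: a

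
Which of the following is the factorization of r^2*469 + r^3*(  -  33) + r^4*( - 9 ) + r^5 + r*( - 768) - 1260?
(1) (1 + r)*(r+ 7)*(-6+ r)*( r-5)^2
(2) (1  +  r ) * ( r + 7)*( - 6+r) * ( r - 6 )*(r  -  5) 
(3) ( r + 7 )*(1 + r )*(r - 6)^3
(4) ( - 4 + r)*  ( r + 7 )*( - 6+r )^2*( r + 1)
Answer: 2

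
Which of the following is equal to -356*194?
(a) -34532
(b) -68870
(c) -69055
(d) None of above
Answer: d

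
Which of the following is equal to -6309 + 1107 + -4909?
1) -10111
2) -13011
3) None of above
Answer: 1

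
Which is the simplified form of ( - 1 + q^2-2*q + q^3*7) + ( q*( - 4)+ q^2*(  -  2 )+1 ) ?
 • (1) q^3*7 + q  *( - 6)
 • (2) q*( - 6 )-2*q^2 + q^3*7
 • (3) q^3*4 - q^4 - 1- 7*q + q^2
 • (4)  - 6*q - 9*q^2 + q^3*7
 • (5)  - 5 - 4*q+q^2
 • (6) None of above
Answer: 6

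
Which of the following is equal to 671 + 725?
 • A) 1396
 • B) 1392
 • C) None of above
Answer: A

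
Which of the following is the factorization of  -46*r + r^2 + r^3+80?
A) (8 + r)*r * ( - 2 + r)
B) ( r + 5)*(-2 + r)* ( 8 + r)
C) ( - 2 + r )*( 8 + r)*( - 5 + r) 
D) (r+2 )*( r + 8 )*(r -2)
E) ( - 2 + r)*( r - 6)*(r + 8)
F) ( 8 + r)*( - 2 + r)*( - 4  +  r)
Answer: C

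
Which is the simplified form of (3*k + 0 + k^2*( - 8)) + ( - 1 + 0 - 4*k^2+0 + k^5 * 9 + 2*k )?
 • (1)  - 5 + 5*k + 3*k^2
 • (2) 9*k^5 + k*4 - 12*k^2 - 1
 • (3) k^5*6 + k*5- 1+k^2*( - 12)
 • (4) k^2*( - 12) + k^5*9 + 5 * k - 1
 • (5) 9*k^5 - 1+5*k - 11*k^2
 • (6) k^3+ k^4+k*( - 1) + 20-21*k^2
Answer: 4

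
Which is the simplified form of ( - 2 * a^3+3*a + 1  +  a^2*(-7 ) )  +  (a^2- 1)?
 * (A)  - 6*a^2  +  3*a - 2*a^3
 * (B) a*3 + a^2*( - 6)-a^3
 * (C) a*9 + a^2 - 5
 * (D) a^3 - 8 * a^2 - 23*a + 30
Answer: A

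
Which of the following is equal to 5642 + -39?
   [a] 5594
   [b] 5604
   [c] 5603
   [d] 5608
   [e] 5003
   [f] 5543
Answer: c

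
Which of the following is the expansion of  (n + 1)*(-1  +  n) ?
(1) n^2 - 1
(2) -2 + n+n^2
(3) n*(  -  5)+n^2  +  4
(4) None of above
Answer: 1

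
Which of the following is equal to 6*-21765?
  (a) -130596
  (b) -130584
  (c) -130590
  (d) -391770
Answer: c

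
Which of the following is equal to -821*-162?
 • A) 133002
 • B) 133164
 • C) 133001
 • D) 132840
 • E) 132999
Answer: A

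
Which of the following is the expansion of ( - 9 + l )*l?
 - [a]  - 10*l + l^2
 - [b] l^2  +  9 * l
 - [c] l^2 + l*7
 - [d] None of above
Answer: d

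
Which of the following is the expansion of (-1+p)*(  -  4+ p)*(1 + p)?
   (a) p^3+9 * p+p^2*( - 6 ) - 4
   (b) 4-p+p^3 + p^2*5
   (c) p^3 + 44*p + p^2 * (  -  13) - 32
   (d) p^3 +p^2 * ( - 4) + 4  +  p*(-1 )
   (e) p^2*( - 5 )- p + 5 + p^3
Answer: d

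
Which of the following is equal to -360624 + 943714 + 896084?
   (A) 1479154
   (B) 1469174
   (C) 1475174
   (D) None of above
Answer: D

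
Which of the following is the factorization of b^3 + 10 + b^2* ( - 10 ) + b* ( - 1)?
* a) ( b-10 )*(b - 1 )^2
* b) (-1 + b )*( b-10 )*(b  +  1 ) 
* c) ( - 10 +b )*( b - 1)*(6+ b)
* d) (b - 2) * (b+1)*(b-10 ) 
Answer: b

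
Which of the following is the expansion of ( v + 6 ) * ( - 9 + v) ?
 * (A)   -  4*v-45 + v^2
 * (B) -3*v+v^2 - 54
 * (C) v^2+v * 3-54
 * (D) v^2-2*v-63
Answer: B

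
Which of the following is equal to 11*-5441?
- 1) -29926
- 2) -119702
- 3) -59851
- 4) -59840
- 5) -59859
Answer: 3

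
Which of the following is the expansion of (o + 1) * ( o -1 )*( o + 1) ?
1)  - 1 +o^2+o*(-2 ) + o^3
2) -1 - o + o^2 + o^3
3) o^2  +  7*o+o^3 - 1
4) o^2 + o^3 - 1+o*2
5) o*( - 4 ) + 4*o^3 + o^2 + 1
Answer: 2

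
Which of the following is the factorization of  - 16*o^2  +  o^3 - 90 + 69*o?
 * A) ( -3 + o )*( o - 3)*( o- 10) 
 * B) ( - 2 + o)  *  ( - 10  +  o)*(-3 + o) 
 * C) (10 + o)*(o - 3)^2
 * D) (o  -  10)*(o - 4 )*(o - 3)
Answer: A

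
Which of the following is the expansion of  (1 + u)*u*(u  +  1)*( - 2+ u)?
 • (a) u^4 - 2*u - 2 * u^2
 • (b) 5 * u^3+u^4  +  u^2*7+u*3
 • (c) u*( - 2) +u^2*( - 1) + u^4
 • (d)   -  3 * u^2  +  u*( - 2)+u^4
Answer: d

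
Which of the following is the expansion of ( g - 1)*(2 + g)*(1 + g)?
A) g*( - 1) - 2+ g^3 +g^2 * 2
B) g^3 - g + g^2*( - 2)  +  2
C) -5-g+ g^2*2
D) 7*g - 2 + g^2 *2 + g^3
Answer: A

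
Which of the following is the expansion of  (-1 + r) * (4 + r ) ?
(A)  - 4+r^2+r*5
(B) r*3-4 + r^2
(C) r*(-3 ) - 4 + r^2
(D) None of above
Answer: B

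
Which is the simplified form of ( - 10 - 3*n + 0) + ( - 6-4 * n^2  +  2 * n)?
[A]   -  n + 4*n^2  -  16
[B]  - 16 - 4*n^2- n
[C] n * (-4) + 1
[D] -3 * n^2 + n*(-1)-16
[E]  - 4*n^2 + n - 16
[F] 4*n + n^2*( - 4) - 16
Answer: B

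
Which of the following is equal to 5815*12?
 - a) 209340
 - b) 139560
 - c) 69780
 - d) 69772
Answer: c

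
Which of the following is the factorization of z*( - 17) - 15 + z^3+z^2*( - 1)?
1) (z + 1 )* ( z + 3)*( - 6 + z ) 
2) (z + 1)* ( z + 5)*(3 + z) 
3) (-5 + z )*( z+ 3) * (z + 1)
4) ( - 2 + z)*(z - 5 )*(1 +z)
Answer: 3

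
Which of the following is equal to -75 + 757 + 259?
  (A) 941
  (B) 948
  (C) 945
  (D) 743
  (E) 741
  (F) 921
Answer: A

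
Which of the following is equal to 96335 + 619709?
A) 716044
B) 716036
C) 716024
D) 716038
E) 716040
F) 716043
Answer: A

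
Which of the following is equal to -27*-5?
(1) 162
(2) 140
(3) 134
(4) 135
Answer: 4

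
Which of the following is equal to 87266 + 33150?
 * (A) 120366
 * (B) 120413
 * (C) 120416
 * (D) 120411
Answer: C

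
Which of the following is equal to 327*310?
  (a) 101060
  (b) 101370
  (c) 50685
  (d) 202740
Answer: b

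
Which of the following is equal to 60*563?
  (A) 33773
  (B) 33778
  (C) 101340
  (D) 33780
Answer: D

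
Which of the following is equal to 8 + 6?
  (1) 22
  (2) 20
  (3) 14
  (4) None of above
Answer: 3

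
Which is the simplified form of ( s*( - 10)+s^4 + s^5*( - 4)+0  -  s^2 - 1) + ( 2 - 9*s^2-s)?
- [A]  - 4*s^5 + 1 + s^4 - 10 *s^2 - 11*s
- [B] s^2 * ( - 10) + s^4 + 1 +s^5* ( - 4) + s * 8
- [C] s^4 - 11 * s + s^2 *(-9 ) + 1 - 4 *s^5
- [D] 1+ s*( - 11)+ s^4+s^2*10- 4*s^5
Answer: A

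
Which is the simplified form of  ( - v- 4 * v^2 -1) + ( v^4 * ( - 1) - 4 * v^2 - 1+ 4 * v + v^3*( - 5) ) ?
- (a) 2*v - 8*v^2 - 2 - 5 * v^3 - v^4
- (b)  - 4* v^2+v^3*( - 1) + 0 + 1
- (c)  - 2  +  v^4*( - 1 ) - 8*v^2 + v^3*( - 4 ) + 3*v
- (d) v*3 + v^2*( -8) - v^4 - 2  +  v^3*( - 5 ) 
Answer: d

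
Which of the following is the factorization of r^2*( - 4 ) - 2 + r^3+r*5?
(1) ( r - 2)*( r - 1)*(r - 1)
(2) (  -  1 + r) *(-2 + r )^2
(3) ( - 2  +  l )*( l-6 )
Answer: 1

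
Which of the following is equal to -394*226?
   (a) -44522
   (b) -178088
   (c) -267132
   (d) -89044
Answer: d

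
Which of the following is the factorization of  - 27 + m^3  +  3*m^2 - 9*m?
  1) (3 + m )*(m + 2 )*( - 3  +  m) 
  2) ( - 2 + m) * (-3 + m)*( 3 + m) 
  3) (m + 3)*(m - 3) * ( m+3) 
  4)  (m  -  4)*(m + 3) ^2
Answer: 3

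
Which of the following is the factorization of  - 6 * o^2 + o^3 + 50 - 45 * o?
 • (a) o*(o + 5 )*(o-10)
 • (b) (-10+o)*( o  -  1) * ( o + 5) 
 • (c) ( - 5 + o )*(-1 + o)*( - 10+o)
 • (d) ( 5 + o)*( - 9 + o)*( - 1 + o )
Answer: b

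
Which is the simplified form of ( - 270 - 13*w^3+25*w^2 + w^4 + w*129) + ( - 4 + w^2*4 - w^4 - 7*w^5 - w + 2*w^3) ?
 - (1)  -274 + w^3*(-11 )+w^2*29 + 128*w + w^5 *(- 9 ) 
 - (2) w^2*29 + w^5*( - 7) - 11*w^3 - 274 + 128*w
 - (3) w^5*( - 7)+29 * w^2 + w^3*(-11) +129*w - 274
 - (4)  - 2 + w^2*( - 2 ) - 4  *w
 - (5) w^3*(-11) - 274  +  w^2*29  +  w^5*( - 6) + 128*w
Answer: 2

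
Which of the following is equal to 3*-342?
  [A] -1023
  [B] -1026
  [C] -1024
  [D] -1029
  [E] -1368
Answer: B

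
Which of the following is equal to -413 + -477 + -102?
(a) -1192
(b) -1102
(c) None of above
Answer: c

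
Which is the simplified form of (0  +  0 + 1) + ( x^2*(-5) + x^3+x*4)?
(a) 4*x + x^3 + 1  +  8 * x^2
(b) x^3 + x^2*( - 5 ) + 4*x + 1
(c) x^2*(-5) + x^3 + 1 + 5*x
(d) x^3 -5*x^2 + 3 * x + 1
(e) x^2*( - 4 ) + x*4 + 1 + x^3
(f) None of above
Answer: b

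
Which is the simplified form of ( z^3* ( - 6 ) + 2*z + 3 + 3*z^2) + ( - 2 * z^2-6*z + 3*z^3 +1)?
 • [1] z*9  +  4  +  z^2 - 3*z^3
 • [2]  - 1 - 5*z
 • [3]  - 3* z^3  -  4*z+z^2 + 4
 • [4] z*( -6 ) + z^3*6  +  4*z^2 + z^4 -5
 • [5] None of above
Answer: 3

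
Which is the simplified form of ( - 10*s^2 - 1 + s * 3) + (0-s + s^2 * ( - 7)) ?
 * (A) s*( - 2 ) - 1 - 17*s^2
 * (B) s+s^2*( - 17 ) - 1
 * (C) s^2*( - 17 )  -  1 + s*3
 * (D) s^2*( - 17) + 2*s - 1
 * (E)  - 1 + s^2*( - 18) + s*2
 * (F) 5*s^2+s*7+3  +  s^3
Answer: D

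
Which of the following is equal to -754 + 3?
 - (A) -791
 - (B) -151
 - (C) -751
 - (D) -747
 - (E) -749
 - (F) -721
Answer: C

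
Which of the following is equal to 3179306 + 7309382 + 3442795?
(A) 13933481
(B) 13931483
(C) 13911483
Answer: B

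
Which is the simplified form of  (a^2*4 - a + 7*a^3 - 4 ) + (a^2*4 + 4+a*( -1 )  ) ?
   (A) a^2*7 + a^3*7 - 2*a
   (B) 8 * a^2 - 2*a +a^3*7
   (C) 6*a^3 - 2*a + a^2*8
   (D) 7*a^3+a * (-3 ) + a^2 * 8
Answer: B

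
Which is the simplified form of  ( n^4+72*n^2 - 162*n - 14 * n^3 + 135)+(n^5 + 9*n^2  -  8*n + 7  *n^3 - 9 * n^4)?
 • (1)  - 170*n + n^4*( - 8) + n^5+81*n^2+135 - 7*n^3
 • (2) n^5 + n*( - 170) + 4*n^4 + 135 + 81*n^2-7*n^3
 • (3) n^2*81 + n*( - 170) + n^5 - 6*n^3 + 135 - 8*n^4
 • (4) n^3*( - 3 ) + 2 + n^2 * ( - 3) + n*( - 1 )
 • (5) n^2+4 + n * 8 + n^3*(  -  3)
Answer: 1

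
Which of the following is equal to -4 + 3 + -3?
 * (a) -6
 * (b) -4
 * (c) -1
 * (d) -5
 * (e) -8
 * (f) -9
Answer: b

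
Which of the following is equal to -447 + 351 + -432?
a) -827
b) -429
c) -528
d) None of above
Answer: c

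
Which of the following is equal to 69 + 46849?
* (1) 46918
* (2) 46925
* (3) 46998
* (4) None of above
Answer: 1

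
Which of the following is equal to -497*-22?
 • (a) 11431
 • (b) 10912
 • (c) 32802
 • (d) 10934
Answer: d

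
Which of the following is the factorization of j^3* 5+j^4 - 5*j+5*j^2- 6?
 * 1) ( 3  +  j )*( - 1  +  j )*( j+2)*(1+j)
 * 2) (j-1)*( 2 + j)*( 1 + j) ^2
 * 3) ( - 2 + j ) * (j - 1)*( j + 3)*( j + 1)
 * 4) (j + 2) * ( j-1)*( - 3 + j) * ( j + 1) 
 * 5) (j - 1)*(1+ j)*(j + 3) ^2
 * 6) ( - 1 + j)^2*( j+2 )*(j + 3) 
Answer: 1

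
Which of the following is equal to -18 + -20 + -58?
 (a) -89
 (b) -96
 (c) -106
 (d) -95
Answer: b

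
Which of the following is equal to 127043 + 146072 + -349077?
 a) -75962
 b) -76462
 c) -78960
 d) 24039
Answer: a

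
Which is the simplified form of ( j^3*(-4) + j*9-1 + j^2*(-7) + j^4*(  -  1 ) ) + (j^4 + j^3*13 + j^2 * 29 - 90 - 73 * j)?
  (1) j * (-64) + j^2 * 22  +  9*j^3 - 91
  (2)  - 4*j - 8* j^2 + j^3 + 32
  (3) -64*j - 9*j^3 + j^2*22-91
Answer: 1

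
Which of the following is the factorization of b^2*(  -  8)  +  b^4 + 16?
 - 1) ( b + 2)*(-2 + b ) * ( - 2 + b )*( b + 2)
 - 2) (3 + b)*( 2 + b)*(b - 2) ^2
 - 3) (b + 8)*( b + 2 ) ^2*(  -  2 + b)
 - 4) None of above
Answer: 1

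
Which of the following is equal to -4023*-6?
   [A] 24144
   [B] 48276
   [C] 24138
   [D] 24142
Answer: C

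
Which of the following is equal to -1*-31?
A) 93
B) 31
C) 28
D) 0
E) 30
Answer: B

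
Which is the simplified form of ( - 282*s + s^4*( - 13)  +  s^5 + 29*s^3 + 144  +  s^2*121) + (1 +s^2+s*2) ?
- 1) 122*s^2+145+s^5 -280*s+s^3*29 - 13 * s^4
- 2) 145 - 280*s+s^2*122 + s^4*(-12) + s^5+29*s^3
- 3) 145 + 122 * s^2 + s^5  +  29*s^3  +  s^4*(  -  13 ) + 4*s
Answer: 1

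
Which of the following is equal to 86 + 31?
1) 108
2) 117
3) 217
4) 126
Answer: 2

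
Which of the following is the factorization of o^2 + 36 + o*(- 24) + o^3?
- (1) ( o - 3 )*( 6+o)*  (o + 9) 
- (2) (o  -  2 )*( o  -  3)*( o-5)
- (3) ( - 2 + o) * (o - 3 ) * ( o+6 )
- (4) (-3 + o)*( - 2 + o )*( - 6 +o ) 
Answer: 3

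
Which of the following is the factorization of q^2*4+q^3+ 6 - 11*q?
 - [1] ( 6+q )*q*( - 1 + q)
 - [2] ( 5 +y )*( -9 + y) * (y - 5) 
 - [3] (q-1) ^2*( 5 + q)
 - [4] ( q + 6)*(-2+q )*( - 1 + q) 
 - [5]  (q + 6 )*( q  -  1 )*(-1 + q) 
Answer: 5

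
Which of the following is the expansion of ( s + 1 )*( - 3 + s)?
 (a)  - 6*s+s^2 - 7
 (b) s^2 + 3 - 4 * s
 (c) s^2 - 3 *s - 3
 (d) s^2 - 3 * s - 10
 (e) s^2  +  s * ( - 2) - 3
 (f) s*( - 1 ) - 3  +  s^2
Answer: e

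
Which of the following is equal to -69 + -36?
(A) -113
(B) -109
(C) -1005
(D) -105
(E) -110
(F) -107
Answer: D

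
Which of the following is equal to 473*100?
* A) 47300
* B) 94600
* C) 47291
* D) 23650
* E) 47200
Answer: A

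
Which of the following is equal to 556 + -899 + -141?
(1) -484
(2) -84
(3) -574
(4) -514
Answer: 1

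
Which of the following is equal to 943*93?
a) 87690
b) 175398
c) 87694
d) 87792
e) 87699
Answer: e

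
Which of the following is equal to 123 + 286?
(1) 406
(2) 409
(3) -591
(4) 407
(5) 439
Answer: 2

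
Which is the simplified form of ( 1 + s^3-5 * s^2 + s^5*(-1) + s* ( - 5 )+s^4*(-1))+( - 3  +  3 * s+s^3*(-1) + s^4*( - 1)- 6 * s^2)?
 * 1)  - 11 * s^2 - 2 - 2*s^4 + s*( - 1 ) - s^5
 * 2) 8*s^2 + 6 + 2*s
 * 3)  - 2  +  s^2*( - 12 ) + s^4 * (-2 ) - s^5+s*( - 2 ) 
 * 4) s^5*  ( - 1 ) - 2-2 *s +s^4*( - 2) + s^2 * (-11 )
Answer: 4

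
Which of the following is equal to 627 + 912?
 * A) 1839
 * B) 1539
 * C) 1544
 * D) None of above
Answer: B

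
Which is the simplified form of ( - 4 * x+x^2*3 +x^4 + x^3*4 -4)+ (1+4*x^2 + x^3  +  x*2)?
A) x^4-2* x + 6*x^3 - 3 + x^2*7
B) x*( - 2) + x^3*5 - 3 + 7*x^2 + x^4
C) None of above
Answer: B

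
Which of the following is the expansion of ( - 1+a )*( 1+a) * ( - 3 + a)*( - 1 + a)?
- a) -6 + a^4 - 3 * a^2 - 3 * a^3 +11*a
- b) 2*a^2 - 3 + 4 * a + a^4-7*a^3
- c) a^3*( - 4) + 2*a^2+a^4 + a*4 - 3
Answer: c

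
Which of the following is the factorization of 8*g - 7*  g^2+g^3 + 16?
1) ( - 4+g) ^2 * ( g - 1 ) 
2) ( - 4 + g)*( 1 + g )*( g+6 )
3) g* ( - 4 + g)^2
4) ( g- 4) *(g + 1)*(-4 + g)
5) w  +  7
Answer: 4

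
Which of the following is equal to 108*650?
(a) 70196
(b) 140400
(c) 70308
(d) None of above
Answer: d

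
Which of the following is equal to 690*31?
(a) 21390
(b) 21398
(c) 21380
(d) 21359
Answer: a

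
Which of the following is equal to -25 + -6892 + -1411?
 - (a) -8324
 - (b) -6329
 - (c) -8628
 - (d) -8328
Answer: d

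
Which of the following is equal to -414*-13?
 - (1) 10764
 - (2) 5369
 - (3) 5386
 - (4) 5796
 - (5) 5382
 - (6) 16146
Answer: 5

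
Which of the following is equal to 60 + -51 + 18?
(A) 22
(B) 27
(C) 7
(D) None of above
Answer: B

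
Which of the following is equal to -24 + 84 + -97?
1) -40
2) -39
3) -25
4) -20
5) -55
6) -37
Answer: 6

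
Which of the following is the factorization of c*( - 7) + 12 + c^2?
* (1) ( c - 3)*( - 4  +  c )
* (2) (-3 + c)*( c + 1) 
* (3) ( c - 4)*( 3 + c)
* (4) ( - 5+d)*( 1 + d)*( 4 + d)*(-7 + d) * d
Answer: 1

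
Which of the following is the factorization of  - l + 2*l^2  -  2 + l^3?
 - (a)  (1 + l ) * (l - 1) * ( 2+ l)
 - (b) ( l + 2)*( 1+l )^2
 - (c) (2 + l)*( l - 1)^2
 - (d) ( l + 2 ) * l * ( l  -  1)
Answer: a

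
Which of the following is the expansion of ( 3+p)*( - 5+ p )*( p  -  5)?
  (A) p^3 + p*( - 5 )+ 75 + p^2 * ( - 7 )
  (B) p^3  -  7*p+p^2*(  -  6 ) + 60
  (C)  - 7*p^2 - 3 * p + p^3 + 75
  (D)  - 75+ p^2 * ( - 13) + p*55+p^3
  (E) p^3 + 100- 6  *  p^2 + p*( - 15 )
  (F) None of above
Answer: A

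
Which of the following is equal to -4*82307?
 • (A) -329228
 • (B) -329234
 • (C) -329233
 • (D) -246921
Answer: A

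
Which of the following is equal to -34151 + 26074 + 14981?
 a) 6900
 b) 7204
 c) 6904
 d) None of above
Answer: c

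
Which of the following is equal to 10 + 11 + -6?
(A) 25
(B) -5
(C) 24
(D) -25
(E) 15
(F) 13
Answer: E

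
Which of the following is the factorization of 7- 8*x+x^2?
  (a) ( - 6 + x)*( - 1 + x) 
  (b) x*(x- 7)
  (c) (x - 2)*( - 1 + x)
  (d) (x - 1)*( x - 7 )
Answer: d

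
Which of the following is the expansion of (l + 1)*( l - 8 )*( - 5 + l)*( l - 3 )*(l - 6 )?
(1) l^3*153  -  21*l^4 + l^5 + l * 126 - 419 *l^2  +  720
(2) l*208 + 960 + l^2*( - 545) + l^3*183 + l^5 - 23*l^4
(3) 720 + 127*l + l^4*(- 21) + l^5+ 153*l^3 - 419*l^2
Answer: 1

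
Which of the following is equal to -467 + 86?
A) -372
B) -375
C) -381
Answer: C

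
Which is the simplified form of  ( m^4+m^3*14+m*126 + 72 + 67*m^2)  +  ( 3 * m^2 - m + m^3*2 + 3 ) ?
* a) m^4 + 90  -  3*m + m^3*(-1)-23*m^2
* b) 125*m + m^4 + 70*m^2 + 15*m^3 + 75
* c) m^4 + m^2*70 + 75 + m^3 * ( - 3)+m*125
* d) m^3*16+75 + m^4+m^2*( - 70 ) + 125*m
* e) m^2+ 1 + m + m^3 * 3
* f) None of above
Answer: f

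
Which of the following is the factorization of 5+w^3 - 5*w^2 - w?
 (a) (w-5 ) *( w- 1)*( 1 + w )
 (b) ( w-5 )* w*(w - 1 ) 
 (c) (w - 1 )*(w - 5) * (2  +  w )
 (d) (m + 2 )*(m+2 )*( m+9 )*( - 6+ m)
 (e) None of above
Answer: a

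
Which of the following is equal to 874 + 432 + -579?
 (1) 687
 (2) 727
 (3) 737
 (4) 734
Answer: 2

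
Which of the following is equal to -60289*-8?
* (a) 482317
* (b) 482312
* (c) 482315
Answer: b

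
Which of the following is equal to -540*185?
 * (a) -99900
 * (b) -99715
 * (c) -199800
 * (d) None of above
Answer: a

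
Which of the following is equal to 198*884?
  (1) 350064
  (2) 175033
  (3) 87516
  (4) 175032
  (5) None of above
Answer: 4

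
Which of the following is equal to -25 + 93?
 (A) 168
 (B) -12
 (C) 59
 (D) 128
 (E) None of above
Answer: E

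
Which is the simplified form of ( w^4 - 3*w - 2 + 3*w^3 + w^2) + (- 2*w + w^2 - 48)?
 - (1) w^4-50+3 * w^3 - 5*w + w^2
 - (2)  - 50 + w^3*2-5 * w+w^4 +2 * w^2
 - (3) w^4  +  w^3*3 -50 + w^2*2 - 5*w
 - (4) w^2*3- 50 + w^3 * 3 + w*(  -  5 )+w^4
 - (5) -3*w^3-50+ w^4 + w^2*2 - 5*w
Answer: 3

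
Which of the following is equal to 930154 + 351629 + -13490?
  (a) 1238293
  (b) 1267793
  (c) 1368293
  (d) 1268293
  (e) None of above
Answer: d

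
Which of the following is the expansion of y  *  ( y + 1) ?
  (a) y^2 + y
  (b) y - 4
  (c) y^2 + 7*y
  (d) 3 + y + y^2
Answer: a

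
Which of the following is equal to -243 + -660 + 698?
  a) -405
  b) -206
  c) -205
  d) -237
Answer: c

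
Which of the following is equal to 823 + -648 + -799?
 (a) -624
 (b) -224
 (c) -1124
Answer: a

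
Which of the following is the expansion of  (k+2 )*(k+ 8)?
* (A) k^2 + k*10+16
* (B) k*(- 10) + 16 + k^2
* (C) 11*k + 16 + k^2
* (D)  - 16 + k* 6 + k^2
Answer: A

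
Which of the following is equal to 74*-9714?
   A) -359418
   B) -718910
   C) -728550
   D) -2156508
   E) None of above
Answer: E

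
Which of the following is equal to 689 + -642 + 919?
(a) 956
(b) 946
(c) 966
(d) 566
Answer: c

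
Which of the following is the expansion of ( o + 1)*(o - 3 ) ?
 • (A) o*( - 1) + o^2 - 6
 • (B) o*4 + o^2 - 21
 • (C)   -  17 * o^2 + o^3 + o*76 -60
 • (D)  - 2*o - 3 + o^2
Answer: D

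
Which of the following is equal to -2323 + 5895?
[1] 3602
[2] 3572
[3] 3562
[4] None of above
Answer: 2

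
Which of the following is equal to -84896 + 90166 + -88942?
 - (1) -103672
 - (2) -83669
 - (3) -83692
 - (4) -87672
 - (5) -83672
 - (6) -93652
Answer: 5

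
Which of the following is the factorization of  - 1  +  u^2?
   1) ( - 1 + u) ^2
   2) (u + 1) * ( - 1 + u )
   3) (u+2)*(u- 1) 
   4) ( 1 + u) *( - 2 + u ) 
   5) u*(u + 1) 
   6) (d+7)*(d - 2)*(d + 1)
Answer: 2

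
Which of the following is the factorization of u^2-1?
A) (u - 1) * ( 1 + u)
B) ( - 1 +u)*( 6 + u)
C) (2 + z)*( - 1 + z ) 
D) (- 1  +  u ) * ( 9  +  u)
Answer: A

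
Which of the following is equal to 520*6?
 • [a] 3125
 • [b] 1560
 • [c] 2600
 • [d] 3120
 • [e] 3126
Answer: d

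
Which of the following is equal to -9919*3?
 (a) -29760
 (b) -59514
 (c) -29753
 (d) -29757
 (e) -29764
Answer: d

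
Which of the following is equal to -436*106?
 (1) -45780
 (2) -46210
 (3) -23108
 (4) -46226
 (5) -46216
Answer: 5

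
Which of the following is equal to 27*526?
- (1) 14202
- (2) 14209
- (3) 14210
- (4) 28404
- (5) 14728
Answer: 1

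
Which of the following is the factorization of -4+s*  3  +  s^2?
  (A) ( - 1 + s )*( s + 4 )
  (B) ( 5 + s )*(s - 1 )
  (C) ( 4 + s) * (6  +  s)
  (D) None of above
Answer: A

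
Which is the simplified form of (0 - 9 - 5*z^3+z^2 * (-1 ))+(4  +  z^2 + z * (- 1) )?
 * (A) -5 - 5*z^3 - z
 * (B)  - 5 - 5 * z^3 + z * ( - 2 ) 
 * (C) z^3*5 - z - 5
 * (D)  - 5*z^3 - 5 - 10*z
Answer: A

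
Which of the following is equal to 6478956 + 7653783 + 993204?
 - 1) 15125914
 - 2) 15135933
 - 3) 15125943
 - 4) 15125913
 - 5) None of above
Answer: 3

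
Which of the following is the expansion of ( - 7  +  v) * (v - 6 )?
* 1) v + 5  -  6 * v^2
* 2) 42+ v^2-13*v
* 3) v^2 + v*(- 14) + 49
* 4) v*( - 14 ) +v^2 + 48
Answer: 2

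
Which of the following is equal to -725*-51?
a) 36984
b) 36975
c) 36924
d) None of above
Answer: b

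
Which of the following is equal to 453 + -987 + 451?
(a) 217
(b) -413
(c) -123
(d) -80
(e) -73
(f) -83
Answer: f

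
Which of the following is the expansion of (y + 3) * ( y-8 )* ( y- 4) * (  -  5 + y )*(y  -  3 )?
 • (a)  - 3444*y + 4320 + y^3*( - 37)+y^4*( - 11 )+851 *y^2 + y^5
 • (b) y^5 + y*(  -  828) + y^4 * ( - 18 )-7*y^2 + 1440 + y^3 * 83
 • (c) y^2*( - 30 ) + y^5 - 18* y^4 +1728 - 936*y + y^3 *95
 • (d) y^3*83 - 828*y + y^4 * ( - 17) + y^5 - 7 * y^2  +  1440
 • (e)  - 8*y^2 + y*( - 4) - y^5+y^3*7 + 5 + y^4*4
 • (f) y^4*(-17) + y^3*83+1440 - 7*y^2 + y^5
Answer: d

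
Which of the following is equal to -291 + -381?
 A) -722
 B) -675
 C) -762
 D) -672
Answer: D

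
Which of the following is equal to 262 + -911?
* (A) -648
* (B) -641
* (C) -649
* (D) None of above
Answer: C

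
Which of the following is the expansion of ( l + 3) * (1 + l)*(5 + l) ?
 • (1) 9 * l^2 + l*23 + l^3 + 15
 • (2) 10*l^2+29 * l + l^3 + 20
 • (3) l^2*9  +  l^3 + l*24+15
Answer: 1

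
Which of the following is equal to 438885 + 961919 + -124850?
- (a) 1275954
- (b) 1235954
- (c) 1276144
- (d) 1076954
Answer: a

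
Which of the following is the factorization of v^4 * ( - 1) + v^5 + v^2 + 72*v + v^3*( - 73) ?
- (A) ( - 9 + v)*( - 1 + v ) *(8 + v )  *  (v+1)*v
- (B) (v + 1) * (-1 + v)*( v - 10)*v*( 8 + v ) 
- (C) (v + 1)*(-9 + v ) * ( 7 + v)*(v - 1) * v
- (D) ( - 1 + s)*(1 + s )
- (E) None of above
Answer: A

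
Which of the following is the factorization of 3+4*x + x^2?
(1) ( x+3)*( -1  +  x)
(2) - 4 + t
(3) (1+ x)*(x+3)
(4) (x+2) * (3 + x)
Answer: 3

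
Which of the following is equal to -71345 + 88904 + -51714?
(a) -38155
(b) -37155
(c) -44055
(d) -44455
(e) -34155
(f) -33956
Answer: e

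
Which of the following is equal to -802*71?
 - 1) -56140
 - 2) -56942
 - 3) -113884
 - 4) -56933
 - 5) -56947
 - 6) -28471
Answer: 2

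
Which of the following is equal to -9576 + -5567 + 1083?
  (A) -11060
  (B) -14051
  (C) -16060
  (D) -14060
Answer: D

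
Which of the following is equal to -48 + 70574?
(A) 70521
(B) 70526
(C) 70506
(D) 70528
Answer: B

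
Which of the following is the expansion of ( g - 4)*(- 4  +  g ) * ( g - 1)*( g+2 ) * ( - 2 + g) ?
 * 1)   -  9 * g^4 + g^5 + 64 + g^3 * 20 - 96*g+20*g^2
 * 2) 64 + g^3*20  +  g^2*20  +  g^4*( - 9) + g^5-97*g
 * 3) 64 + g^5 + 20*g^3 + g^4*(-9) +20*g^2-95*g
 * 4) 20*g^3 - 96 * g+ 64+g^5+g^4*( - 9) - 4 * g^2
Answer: 1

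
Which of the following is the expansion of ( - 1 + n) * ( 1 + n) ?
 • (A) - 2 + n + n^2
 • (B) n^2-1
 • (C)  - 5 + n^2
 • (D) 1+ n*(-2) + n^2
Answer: B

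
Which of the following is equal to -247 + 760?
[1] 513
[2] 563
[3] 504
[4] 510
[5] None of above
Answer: 1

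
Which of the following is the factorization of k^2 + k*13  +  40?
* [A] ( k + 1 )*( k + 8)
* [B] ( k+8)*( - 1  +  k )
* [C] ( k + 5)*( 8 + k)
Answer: C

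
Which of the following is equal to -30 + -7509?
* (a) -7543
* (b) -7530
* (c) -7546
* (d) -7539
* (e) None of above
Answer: d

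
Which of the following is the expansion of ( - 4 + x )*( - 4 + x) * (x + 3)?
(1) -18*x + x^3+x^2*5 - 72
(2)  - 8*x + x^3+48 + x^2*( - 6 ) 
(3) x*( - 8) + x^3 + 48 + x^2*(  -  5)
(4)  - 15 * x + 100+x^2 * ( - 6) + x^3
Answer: 3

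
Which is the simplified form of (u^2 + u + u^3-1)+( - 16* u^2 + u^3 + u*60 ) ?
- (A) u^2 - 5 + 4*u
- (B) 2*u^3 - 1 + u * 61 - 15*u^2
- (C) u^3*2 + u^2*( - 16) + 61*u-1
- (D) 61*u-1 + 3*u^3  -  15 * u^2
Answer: B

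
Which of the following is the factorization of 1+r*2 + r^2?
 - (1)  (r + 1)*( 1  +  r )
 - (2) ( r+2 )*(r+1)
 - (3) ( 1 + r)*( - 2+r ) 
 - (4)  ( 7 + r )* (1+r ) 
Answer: 1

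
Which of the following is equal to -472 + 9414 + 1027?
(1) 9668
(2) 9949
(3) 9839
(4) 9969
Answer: 4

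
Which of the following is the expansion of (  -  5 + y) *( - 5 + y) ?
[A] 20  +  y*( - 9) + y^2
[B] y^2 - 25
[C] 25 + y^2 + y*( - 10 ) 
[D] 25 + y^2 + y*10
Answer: C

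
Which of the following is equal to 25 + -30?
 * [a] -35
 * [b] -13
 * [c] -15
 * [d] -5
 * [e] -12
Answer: d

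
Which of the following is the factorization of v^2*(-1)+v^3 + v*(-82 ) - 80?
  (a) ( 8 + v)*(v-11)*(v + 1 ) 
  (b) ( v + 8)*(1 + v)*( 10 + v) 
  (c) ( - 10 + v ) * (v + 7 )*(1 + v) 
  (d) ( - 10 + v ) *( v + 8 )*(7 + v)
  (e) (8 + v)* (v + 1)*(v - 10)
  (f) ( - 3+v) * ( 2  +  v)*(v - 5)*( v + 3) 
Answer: e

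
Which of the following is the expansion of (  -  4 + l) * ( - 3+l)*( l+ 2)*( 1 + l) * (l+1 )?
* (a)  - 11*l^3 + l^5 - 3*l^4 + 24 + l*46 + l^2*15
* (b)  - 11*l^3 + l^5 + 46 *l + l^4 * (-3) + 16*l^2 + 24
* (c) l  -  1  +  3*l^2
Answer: a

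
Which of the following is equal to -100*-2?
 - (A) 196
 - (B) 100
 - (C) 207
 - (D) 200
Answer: D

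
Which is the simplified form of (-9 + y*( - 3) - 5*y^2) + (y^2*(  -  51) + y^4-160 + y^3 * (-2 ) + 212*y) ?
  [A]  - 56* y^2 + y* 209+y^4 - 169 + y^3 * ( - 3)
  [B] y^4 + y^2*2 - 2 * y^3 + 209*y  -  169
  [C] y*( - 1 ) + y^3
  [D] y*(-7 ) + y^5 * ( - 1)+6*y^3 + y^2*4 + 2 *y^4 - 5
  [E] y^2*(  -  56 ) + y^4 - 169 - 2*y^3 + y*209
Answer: E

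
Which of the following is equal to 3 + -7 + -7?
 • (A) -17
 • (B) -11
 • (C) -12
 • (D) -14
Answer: B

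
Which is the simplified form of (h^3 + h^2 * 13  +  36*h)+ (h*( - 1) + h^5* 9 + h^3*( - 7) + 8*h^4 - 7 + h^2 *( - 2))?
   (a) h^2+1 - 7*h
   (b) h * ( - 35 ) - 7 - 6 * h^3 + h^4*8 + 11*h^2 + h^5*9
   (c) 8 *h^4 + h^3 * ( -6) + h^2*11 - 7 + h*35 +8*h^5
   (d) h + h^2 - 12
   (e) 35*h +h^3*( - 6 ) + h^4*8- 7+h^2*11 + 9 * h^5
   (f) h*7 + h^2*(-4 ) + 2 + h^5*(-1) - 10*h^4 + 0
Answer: e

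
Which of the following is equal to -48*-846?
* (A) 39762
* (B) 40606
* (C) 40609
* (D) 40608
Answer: D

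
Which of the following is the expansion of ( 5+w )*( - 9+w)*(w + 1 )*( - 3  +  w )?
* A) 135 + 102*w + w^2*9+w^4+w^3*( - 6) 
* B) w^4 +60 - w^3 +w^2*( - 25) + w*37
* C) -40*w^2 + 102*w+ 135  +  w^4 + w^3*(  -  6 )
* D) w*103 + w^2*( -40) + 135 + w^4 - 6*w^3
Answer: C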